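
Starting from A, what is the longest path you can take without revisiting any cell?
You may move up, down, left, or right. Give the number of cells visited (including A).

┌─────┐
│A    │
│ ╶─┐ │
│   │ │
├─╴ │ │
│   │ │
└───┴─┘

Finding longest simple path using DFS:
Start: (0, 0)
Longest path visits 5 cells
Path: A → down → right → down → left

Solution:

┌─────┐
│A    │
│ ╶─┐ │
│↳ ↓│ │
├─╴ │ │
│B ↲│ │
└───┴─┘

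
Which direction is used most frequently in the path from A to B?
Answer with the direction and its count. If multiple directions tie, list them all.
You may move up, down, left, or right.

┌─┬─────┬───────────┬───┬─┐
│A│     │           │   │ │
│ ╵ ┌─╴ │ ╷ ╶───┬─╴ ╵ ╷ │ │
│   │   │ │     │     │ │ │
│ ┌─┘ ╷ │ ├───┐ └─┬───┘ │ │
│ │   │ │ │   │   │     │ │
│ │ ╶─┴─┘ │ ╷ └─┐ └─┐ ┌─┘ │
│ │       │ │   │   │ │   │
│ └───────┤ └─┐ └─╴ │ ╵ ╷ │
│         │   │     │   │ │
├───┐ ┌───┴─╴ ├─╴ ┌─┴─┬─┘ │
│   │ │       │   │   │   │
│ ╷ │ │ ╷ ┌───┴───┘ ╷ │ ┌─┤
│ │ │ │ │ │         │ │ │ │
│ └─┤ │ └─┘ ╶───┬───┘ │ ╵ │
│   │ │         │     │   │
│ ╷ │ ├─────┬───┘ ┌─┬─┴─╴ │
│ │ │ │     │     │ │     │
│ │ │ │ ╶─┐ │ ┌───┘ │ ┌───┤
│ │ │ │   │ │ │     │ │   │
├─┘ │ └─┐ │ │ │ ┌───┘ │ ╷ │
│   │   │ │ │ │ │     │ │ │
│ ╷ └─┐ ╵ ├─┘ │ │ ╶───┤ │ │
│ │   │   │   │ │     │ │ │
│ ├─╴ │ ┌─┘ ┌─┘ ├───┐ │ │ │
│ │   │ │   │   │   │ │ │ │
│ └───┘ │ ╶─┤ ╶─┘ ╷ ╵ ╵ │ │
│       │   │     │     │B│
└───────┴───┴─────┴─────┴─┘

Directions: down, right, up, right, right, down, left, down, left, down, right, right, right, up, up, up, right, right, right, right, right, down, right, up, right, down, down, left, down, down, right, up, right, down, down, left, down, down, right, down, left, left, down, down, left, left, down, right, right, down, down, right, up, up, up, up, right, down, down, down, down
Counts: {'down': 23, 'right': 20, 'up': 10, 'left': 8}
Most common: down (23 times)

Solution:

┌─┬─────┬───────────┬───┬─┐
│A│↱ → ↓│↱ → → → → ↓│↱ ↓│ │
│ ╵ ┌─╴ │ ╷ ╶───┬─╴ ╵ ╷ │ │
│↳ ↑│↓ ↲│↑│     │  ↳ ↑│↓│ │
│ ┌─┘ ╷ │ ├───┐ └─┬───┘ │ │
│ │↓ ↲│ │↑│   │   │  ↓ ↲│ │
│ │ ╶─┴─┘ │ ╷ └─┐ └─┐ ┌─┘ │
│ │↳ → → ↑│ │   │   │↓│↱ ↓│
│ └───────┤ └─┐ └─╴ │ ╵ ╷ │
│         │   │     │↳ ↑│↓│
├───┐ ┌───┴─╴ ├─╴ ┌─┴─┬─┘ │
│   │ │       │   │   │↓ ↲│
│ ╷ │ │ ╷ ┌───┴───┘ ╷ │ ┌─┤
│ │ │ │ │ │         │ │↓│ │
│ └─┤ │ └─┘ ╶───┬───┘ │ ╵ │
│   │ │         │     │↳ ↓│
│ ╷ │ ├─────┬───┘ ┌─┬─┴─╴ │
│ │ │ │     │     │ │↓ ← ↲│
│ │ │ │ ╶─┐ │ ┌───┘ │ ┌───┤
│ │ │ │   │ │ │     │↓│↱ ↓│
├─┘ │ └─┐ │ │ │ ┌───┘ │ ╷ │
│   │   │ │ │ │ │↓ ← ↲│↑│↓│
│ ╷ └─┐ ╵ ├─┘ │ │ ╶───┤ │ │
│ │   │   │   │ │↳ → ↓│↑│↓│
│ ├─╴ │ ┌─┘ ┌─┘ ├───┐ │ │ │
│ │   │ │   │   │   │↓│↑│↓│
│ └───┘ │ ╶─┤ ╶─┘ ╷ ╵ ╵ │ │
│       │   │     │  ↳ ↑│B│
└───────┴───┴─────┴─────┴─┘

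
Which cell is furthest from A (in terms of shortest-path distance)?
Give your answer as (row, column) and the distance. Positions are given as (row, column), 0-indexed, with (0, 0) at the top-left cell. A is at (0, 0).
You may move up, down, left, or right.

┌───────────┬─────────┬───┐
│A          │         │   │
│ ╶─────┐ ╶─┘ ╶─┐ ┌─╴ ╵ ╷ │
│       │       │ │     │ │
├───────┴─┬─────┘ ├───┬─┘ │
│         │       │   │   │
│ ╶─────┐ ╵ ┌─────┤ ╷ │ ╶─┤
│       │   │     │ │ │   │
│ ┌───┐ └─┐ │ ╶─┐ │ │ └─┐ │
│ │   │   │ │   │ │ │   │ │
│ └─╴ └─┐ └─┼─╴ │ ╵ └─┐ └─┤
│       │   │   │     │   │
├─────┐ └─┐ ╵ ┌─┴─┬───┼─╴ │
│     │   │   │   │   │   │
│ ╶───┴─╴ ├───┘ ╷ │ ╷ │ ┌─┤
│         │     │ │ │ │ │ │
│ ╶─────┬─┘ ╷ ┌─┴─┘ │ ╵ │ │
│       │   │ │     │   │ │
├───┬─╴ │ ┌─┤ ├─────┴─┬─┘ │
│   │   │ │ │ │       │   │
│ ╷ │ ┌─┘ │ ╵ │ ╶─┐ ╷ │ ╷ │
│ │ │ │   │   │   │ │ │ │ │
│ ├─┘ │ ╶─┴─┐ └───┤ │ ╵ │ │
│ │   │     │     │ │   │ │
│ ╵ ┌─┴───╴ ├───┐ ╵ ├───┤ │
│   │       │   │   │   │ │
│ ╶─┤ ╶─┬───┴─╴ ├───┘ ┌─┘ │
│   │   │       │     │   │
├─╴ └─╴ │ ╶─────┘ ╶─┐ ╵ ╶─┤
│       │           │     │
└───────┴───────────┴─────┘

Computing BFS distances from A to all cells:
Furthest cell: (12, 6)
Distance: 106 steps

Path from A to the furthest cell:

┌───────────┬─────────┬───┐
│A → → → ↓  │↱ → ↓    │   │
│ ╶─────┐ ╶─┘ ╶─┐ ┌─╴ ╵ ╷ │
│       │↳ → ↑  │↓│     │ │
├───────┴─┬─────┘ ├───┬─┘ │
│↓ ← ← ← ↰│↓ ← ← ↲│   │   │
│ ╶─────┐ ╵ ┌─────┤ ╷ │ ╶─┤
│↓      │↑ ↲│     │ │ │   │
│ ┌───┐ └─┐ │ ╶─┐ │ │ └─┐ │
│↓│   │   │ │   │ │ │   │ │
│ └─╴ └─┐ └─┼─╴ │ ╵ └─┐ └─┤
│↳ → → ↓│   │   │     │   │
├─────┐ └─┐ ╵ ┌─┴─┬───┼─╴ │
│     │↳ ↓│   │   │   │   │
│ ╶───┴─╴ ├───┘ ╷ │ ╷ │ ┌─┤
│↓ ← ← ← ↲│↱ ↓  │ │ │ │ │ │
│ ╶─────┬─┘ ╷ ┌─┴─┘ │ ╵ │ │
│↳ → → ↓│↱ ↑│↓│     │   │ │
├───┬─╴ │ ┌─┤ ├─────┴─┬─┘ │
│   │↓ ↲│↑│ │↓│    ↱ ↓│↱ ↓│
│ ╷ │ ┌─┘ │ ╵ │ ╶─┐ ╷ │ ╷ │
│ │ │↓│↱ ↑│  ↓│   │↑│↓│↑│↓│
│ ├─┘ │ ╶─┴─┐ └───┤ │ ╵ │ │
│ │↓ ↲│↑ ← ↰│↳ → ↓│↑│↳ ↑│↓│
│ ╵ ┌─┴───╴ ├───┐ ╵ ├───┤ │
│↓ ↲│↱ → → ↑│B ↰│↳ ↑│   │↓│
│ ╶─┤ ╶─┬───┴─╴ ├───┘ ┌─┘ │
│↳ ↓│↑ ↰│↱ → → ↑│↓ ← ↰│↓ ↲│
├─╴ └─╴ │ ╶─────┘ ╶─┐ ╵ ╶─┤
│  ↳ → ↑│↑ ← ← ← ↲  │↑ ↲  │
└───────┴───────────┴─────┘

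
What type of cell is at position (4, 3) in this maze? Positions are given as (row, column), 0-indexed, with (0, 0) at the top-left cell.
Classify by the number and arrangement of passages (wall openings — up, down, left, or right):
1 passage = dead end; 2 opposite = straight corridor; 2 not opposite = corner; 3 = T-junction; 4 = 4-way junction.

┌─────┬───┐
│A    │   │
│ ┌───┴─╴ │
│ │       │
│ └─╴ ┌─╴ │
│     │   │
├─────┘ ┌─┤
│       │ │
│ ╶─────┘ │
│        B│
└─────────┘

Checking cell at (4, 3):
Number of passages: 2
Cell type: straight corridor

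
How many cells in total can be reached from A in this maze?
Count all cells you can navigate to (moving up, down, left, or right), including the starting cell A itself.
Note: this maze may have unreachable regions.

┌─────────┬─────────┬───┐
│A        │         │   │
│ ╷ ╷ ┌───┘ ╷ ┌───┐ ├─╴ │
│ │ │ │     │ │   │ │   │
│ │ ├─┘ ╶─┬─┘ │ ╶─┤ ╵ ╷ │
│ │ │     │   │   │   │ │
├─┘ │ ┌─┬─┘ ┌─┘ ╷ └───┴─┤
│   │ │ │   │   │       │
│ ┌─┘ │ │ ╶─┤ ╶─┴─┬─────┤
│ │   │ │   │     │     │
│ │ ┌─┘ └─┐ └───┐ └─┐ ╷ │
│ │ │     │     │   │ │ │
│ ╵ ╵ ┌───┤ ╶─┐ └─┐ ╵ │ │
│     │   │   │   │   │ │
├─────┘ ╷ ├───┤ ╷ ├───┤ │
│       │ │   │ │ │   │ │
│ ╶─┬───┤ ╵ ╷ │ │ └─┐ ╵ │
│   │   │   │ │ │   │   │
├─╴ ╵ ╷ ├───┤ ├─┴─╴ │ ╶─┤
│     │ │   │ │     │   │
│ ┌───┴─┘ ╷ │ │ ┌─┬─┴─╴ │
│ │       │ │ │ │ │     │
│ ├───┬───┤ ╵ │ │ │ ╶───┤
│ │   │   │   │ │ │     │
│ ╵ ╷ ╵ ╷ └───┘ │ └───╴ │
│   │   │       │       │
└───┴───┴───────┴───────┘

Using BFS/flood-fill to find all reachable cells from A:
Maze size: 13 × 12 = 156 total cells
42 cell(s) are walled off and cannot be reached from A.
Reachable cells: 114

Reachable region (· marks reachable cells):

┌─────────┬─────────┬───┐
│A · · · ·│· · · · ·│· ·│
│ ╷ ╷ ┌───┘ ╷ ┌───┐ ├─╴ │
│·│·│·│· · ·│·│   │·│· ·│
│ │ ├─┘ ╶─┬─┘ │ ╶─┤ ╵ ╷ │
│·│·│· · ·│· ·│   │· ·│·│
├─┘ │ ┌─┬─┘ ┌─┘ ╷ └───┴─┤
│· ·│·│·│· ·│   │       │
│ ┌─┘ │ │ ╶─┤ ╶─┴─┬─────┤
│·│· ·│·│· ·│     │     │
│ │ ┌─┘ └─┐ └───┐ └─┐ ╷ │
│·│·│· · ·│· · ·│   │ │ │
│ ╵ ╵ ┌───┤ ╶─┐ └─┐ ╵ │ │
│· · ·│· ·│· ·│· ·│   │ │
├─────┘ ╷ ├───┤ ╷ ├───┤ │
│· · · ·│·│· ·│·│·│   │ │
│ ╶─┬───┤ ╵ ╷ │ │ └─┐ ╵ │
│· ·│· ·│· ·│·│·│· ·│   │
├─╴ ╵ ╷ ├───┤ ├─┴─╴ │ ╶─┤
│· · ·│·│· ·│·│· · ·│   │
│ ┌───┴─┘ ╷ │ │ ┌─┬─┴─╴ │
│·│· · · ·│·│·│·│ │     │
│ ├───┬───┤ ╵ │ │ │ ╶───┤
│·│· ·│· ·│· ·│·│ │     │
│ ╵ ╷ ╵ ╷ └───┘ │ └───╴ │
│· ·│· ·│· · · ·│       │
└───┴───┴───────┴───────┘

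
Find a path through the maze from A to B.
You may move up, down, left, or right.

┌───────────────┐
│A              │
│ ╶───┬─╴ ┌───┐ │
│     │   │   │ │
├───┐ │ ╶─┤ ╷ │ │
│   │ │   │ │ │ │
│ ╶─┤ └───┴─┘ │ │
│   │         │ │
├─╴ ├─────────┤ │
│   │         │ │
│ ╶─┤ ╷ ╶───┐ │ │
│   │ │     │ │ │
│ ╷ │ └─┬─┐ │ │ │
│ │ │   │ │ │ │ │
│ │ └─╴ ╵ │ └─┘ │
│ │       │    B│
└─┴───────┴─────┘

Finding the shortest path through the maze:
Path length: 14 steps
Directions: right → right → right → right → right → right → right → down → down → down → down → down → down → down

Solution:

┌───────────────┐
│A → → → → → → ↓│
│ ╶───┬─╴ ┌───┐ │
│     │   │   │↓│
├───┐ │ ╶─┤ ╷ │ │
│   │ │   │ │ │↓│
│ ╶─┤ └───┴─┘ │ │
│   │         │↓│
├─╴ ├─────────┤ │
│   │         │↓│
│ ╶─┤ ╷ ╶───┐ │ │
│   │ │     │ │↓│
│ ╷ │ └─┬─┐ │ │ │
│ │ │   │ │ │ │↓│
│ │ └─╴ ╵ │ └─┘ │
│ │       │    B│
└─┴───────┴─────┘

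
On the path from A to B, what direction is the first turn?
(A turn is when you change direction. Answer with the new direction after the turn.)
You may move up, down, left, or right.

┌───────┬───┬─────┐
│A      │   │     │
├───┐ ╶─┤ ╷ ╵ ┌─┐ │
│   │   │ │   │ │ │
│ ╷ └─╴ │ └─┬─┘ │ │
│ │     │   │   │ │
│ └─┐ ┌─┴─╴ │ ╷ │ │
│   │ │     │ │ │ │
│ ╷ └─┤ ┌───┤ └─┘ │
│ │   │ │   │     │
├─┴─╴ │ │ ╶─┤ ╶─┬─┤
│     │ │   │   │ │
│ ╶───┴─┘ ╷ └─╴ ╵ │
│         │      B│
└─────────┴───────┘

Directions: right, right, down, right, down, left, left, up, left, down, down, right, down, right, down, left, left, down, right, right, right, right, up, right, down, right, right, right
First turn direction: down

Solution:

┌───────┬───┬─────┐
│A → ↓  │   │     │
├───┐ ╶─┤ ╷ ╵ ┌─┐ │
│↓ ↰│↳ ↓│ │   │ │ │
│ ╷ └─╴ │ └─┬─┘ │ │
│↓│↑ ← ↲│   │   │ │
│ └─┐ ┌─┴─╴ │ ╷ │ │
│↳ ↓│ │     │ │ │ │
│ ╷ └─┤ ┌───┤ └─┘ │
│ │↳ ↓│ │   │     │
├─┴─╴ │ │ ╶─┤ ╶─┬─┤
│↓ ← ↲│ │↱ ↓│   │ │
│ ╶───┴─┘ ╷ └─╴ ╵ │
│↳ → → → ↑│↳ → → B│
└─────────┴───────┘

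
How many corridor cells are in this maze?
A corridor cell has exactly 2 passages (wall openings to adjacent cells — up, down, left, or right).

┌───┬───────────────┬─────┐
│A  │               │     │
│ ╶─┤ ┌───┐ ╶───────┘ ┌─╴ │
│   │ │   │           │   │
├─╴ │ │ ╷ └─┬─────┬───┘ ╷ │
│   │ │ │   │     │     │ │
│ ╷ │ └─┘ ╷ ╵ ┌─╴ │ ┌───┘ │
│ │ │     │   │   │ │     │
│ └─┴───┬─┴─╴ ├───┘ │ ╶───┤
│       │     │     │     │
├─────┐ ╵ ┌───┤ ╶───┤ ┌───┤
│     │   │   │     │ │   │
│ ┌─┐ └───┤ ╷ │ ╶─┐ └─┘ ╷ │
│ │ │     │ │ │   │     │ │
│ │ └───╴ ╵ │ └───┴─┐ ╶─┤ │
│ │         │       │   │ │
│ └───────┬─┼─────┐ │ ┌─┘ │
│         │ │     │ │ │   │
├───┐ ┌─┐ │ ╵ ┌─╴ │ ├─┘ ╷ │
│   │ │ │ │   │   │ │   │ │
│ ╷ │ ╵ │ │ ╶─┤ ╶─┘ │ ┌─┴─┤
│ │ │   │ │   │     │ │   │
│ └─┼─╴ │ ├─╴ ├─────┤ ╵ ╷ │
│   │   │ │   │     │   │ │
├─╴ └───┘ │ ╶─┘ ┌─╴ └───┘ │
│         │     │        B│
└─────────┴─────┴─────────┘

Counting cells with exactly 2 passages:
Total corridor cells: 135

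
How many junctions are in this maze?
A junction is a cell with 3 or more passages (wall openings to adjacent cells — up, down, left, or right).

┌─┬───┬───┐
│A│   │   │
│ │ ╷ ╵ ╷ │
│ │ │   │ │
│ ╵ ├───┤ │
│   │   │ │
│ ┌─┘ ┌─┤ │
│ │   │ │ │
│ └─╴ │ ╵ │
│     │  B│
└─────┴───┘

Checking each cell for number of passages:

Junctions found (3+ passages):
  (2, 0): 3 passages
  (3, 2): 3 passages
Total junctions: 2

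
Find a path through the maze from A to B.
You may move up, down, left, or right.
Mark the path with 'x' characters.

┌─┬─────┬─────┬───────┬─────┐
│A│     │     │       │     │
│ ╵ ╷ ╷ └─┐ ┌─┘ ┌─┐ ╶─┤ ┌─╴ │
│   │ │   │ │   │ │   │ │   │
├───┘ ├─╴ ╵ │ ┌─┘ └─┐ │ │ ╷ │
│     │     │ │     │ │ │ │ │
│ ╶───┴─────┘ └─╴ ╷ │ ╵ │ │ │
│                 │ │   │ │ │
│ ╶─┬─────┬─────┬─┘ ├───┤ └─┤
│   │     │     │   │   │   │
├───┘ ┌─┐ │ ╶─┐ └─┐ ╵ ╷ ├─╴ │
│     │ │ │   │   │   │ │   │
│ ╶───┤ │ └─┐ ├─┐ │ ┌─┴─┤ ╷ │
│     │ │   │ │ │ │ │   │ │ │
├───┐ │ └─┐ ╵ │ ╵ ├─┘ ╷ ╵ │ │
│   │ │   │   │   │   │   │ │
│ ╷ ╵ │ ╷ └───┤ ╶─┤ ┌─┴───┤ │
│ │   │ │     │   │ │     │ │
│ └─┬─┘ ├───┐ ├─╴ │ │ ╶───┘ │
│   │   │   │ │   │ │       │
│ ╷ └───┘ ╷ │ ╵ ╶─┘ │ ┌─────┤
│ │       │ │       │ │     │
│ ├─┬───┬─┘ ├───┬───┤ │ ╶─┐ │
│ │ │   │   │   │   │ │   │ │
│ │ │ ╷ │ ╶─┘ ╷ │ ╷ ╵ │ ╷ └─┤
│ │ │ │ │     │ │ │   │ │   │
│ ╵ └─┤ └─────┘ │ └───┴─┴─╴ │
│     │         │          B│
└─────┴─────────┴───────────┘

Finding the shortest path through the maze:
Path length: 58 steps
Directions: down → right → up → right → down → down → left → left → down → right → right → right → right → right → right → up → up → right → up → right → right → down → right → down → down → right → up → up → up → right → right → down → left → down → down → down → right → down → down → down → down → down → left → left → left → down → down → down → left → up → left → down → down → right → right → right → right → right

Solution:

┌─┬─────┬─────┬───────┬─────┐
│A│x x  │     │x x x  │x x x│
│ ╵ ╷ ╷ └─┐ ┌─┘ ┌─┐ ╶─┤ ┌─╴ │
│x x│x│   │ │x x│ │x x│x│x x│
├───┘ ├─╴ ╵ │ ┌─┘ └─┐ │ │ ╷ │
│x x x│     │x│     │x│x│x│ │
│ ╶───┴─────┘ └─╴ ╷ │ ╵ │ │ │
│x x x x x x x    │ │x x│x│ │
│ ╶─┬─────┬─────┬─┘ ├───┤ └─┤
│   │     │     │   │   │x x│
├───┘ ┌─┐ │ ╶─┐ └─┐ ╵ ╷ ├─╴ │
│     │ │ │   │   │   │ │  x│
│ ╶───┤ │ └─┐ ├─┐ │ ┌─┴─┤ ╷ │
│     │ │   │ │ │ │ │   │ │x│
├───┐ │ └─┐ ╵ │ ╵ ├─┘ ╷ ╵ │ │
│   │ │   │   │   │   │   │x│
│ ╷ ╵ │ ╷ └───┤ ╶─┤ ┌─┴───┤ │
│ │   │ │     │   │ │     │x│
│ └─┬─┘ ├───┐ ├─╴ │ │ ╶───┘ │
│   │   │   │ │   │ │x x x x│
│ ╷ └───┘ ╷ │ ╵ ╶─┘ │ ┌─────┤
│ │       │ │       │x│     │
│ ├─┬───┬─┘ ├───┬───┤ │ ╶─┐ │
│ │ │   │   │   │x x│x│   │ │
│ │ │ ╷ │ ╶─┘ ╷ │ ╷ ╵ │ ╷ └─┤
│ │ │ │ │     │ │x│x x│ │   │
│ ╵ └─┤ └─────┘ │ └───┴─┴─╴ │
│     │         │x x x x x B│
└─────┴─────────┴───────────┘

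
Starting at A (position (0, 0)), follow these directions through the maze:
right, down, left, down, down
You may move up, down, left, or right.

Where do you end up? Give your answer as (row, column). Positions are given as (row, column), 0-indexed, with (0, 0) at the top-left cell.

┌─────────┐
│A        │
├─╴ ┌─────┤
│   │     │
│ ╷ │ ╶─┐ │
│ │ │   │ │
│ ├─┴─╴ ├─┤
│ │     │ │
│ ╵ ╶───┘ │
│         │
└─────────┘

Following directions step by step:
Start: (0, 0)
  right: (0, 0) → (0, 1)
  down: (0, 1) → (1, 1)
  left: (1, 1) → (1, 0)
  down: (1, 0) → (2, 0)
  down: (2, 0) → (3, 0)
Final position: (3, 0)

Path taken:

┌─────────┐
│A ↓      │
├─╴ ┌─────┤
│↓ ↲│     │
│ ╷ │ ╶─┐ │
│↓│ │   │ │
│ ├─┴─╴ ├─┤
│B│     │ │
│ ╵ ╶───┘ │
│         │
└─────────┘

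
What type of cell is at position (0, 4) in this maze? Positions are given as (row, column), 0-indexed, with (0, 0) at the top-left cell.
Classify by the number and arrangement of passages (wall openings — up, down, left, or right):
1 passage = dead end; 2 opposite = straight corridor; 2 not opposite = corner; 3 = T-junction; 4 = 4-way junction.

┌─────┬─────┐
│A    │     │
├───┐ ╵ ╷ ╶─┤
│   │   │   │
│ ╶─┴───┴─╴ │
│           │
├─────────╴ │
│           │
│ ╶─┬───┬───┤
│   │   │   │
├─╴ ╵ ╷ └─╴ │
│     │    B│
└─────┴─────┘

Checking cell at (0, 4):
Number of passages: 3
Cell type: T-junction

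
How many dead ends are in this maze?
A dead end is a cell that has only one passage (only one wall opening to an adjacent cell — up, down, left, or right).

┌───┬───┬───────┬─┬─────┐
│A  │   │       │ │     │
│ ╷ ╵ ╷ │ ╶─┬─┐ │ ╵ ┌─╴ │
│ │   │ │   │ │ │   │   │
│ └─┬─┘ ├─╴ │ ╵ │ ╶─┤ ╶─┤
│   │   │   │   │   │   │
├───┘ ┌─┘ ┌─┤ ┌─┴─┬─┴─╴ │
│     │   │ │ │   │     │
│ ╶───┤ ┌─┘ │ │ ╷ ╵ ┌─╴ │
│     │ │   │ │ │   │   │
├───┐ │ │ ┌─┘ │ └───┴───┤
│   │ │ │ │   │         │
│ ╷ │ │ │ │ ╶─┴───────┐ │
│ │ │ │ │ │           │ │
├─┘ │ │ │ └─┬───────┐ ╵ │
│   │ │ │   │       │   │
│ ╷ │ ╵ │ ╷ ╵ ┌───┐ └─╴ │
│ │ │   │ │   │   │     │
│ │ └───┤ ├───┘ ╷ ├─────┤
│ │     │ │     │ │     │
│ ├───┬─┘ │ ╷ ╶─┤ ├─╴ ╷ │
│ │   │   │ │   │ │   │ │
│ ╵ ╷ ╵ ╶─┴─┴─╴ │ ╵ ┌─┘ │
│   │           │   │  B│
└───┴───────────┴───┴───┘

Checking each cell for number of passages:

Dead ends found at positions:
  (0, 8)
  (1, 6)
  (2, 1)
  (2, 9)
  (3, 5)
  (4, 10)
  (6, 0)
  (9, 3)
  (9, 9)
  (10, 5)
  (11, 10)
Total dead ends: 11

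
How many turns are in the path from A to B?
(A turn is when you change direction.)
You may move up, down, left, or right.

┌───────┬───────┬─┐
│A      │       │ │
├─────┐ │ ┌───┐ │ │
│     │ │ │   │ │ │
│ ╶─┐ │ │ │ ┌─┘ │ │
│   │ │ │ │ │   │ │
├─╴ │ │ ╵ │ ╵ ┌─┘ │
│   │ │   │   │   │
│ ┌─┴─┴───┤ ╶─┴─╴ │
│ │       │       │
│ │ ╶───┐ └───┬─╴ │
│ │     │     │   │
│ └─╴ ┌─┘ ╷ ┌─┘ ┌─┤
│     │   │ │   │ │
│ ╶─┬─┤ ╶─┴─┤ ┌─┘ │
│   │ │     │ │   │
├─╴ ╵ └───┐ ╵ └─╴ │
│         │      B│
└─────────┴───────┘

Directions: right, right, right, down, down, down, right, up, up, up, right, right, right, down, down, left, down, left, down, right, right, right, down, left, down, left, down, down, right, right
Number of turns: 16

Solution:

┌───────┬───────┬─┐
│A → → ↓│↱ → → ↓│ │
├─────┐ │ ┌───┐ │ │
│     │↓│↑│   │↓│ │
│ ╶─┐ │ │ │ ┌─┘ │ │
│   │ │↓│↑│ │↓ ↲│ │
├─╴ │ │ ╵ │ ╵ ┌─┘ │
│   │ │↳ ↑│↓ ↲│   │
│ ┌─┴─┴───┤ ╶─┴─╴ │
│ │       │↳ → → ↓│
│ │ ╶───┐ └───┬─╴ │
│ │     │     │↓ ↲│
│ └─╴ ┌─┘ ╷ ┌─┘ ┌─┤
│     │   │ │↓ ↲│ │
│ ╶─┬─┤ ╶─┴─┤ ┌─┘ │
│   │ │     │↓│   │
├─╴ ╵ └───┐ ╵ └─╴ │
│         │  ↳ → B│
└─────────┴───────┘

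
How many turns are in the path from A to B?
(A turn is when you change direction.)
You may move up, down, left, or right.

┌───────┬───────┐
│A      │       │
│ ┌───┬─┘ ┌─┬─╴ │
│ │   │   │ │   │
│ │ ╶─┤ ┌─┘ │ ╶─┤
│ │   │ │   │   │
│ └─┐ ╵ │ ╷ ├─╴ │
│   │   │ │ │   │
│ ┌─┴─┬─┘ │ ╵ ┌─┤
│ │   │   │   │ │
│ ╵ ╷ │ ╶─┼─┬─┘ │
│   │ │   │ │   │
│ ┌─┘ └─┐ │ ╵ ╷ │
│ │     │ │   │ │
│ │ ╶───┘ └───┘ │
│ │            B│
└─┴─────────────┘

Directions: down, down, down, down, down, right, up, right, down, down, left, down, right, right, right, right, right, right
Number of turns: 7

Solution:

┌───────┬───────┐
│A      │       │
│ ┌───┬─┘ ┌─┬─╴ │
│↓│   │   │ │   │
│ │ ╶─┤ ┌─┘ │ ╶─┤
│↓│   │ │   │   │
│ └─┐ ╵ │ ╷ ├─╴ │
│↓  │   │ │ │   │
│ ┌─┴─┬─┘ │ ╵ ┌─┤
│↓│↱ ↓│   │   │ │
│ ╵ ╷ │ ╶─┼─┬─┘ │
│↳ ↑│↓│   │ │   │
│ ┌─┘ └─┐ │ ╵ ╷ │
│ │↓ ↲  │ │   │ │
│ │ ╶───┘ └───┘ │
│ │↳ → → → → → B│
└─┴─────────────┘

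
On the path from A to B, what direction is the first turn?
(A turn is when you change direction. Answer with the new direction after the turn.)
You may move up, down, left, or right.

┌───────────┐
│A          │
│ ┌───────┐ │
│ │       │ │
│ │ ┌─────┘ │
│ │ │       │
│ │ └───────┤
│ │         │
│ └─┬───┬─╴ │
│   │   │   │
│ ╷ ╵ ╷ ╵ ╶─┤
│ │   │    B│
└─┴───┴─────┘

Directions: down, down, down, down, right, down, right, up, right, down, right, right
First turn direction: right

Solution:

┌───────────┐
│A          │
│ ┌───────┐ │
│↓│       │ │
│ │ ┌─────┘ │
│↓│ │       │
│ │ └───────┤
│↓│         │
│ └─┬───┬─╴ │
│↳ ↓│↱ ↓│   │
│ ╷ ╵ ╷ ╵ ╶─┤
│ │↳ ↑│↳ → B│
└─┴───┴─────┘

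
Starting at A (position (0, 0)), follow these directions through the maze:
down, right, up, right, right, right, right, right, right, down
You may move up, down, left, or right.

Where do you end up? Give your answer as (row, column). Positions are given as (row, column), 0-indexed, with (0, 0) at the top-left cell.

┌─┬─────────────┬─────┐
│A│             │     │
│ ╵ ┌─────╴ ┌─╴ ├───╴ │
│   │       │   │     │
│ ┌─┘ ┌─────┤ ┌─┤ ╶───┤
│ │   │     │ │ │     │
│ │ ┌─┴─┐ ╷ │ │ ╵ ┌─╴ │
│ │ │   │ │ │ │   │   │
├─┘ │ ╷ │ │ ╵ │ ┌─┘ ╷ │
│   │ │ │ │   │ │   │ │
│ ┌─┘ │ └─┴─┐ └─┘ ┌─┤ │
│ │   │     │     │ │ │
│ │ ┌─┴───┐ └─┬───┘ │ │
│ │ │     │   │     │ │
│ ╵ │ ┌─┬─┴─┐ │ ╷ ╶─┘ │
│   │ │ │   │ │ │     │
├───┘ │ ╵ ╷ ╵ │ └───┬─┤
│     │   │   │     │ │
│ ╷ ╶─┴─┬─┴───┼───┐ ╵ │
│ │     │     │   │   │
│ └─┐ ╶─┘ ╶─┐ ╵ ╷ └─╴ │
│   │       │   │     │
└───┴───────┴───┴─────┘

Following directions step by step:
Start: (0, 0)
  down: (0, 0) → (1, 0)
  right: (1, 0) → (1, 1)
  up: (1, 1) → (0, 1)
  right: (0, 1) → (0, 2)
  right: (0, 2) → (0, 3)
  right: (0, 3) → (0, 4)
  right: (0, 4) → (0, 5)
  right: (0, 5) → (0, 6)
  right: (0, 6) → (0, 7)
  down: (0, 7) → (1, 7)
Final position: (1, 7)

Path taken:

┌─┬─────────────┬─────┐
│A│↱ → → → → → ↓│     │
│ ╵ ┌─────╴ ┌─╴ ├───╴ │
│↳ ↑│       │  B│     │
│ ┌─┘ ┌─────┤ ┌─┤ ╶───┤
│ │   │     │ │ │     │
│ │ ┌─┴─┐ ╷ │ │ ╵ ┌─╴ │
│ │ │   │ │ │ │   │   │
├─┘ │ ╷ │ │ ╵ │ ┌─┘ ╷ │
│   │ │ │ │   │ │   │ │
│ ┌─┘ │ └─┴─┐ └─┘ ┌─┤ │
│ │   │     │     │ │ │
│ │ ┌─┴───┐ └─┬───┘ │ │
│ │ │     │   │     │ │
│ ╵ │ ┌─┬─┴─┐ │ ╷ ╶─┘ │
│   │ │ │   │ │ │     │
├───┘ │ ╵ ╷ ╵ │ └───┬─┤
│     │   │   │     │ │
│ ╷ ╶─┴─┬─┴───┼───┐ ╵ │
│ │     │     │   │   │
│ └─┐ ╶─┘ ╶─┐ ╵ ╷ └─╴ │
│   │       │   │     │
└───┴───────┴───┴─────┘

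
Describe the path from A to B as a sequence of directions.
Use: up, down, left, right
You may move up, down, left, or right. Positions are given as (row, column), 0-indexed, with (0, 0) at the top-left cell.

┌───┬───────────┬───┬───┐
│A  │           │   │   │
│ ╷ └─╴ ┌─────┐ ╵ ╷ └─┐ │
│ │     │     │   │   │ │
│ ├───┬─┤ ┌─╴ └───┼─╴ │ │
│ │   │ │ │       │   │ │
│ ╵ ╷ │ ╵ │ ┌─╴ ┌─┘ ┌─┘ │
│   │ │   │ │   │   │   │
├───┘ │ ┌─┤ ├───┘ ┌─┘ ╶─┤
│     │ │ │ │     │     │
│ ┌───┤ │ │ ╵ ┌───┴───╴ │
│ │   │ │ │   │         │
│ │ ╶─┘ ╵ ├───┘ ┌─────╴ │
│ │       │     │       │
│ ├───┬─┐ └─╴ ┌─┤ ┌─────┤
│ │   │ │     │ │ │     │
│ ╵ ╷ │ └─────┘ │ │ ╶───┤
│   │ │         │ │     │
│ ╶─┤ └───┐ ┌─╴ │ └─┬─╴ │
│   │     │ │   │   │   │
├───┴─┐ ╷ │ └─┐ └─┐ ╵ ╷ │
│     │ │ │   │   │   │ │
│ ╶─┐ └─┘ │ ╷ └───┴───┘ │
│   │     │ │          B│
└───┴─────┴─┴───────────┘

Finding the path and converting it to directions:
Path through cells: (0,0) → (0,1) → (1,1) → (1,2) → (1,3) → (0,3) → (0,4) → (0,5) → (0,6) → (0,7) → (1,7) → (1,8) → (0,8) → (0,9) → (1,9) → (1,10) → (2,10) → (2,9) → (3,9) → (3,8) → (4,8) → (4,7) → (4,6) → (5,6) → (5,5) → (4,5) → (3,5) → (2,5) → (2,6) → (1,6) → (1,5) → (1,4) → (2,4) → (3,4) → (3,3) → (4,3) → (5,3) → (6,3) → (6,4) → (7,4) → (7,5) → (7,6) → (6,6) → (6,7) → (5,7) → (5,8) → (5,9) → (5,10) → (5,11) → (6,11) → (6,10) → (6,9) → (6,8) → (7,8) → (8,8) → (9,8) → (9,9) → (10,9) → (10,10) → (9,10) → (9,11) → (10,11) → (11,11)
Directions: right, down, right, right, up, right, right, right, right, down, right, up, right, down, right, down, left, down, left, down, left, left, down, left, up, up, up, right, up, left, left, down, down, left, down, down, down, right, down, right, right, up, right, up, right, right, right, right, down, left, left, left, down, down, down, right, down, right, up, right, down, down

Solution:

┌───┬───────────┬───┬───┐
│A ↓│  ↱ → → → ↓│↱ ↓│   │
│ ╷ └─╴ ┌─────┐ ╵ ╷ └─┐ │
│ │↳ → ↑│↓ ← ↰│↳ ↑│↳ ↓│ │
│ ├───┬─┤ ┌─╴ └───┼─╴ │ │
│ │   │ │↓│↱ ↑    │↓ ↲│ │
│ ╵ ╷ │ ╵ │ ┌─╴ ┌─┘ ┌─┘ │
│   │ │↓ ↲│↑│   │↓ ↲│   │
├───┘ │ ┌─┤ ├───┘ ┌─┘ ╶─┤
│     │↓│ │↑│↓ ← ↲│     │
│ ┌───┤ │ │ ╵ ┌───┴───╴ │
│ │   │↓│ │↑ ↲│↱ → → → ↓│
│ │ ╶─┘ ╵ ├───┘ ┌─────╴ │
│ │    ↳ ↓│  ↱ ↑│↓ ← ← ↲│
│ ├───┬─┐ └─╴ ┌─┤ ┌─────┤
│ │   │ │↳ → ↑│ │↓│     │
│ ╵ ╷ │ └─────┘ │ │ ╶───┤
│   │ │         │↓│     │
│ ╶─┤ └───┐ ┌─╴ │ └─┬─╴ │
│   │     │ │   │↳ ↓│↱ ↓│
├───┴─┐ ╷ │ └─┐ └─┐ ╵ ╷ │
│     │ │ │   │   │↳ ↑│↓│
│ ╶─┐ └─┘ │ ╷ └───┴───┘ │
│   │     │ │          B│
└───┴─────┴─┴───────────┘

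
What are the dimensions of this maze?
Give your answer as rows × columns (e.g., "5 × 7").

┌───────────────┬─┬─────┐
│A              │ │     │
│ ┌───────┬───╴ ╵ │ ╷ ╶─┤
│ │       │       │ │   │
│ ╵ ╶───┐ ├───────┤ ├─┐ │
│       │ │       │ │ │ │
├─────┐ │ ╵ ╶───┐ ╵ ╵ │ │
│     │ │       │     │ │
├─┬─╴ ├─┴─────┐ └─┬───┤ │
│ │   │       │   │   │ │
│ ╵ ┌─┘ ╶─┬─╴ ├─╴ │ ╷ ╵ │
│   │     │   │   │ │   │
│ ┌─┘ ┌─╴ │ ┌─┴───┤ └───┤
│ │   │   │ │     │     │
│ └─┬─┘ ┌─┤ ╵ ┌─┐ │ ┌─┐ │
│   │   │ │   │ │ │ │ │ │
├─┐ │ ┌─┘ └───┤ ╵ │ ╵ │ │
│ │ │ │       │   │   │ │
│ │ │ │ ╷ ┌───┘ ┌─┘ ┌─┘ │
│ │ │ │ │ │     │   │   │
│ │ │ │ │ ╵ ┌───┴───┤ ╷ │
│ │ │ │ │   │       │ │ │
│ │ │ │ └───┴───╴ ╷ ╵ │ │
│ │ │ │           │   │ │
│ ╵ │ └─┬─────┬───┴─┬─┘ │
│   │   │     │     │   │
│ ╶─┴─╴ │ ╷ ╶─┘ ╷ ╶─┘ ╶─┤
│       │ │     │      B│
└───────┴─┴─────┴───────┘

Counting the maze dimensions:
Rows (vertical): 14
Columns (horizontal): 12
Dimensions: 14 × 12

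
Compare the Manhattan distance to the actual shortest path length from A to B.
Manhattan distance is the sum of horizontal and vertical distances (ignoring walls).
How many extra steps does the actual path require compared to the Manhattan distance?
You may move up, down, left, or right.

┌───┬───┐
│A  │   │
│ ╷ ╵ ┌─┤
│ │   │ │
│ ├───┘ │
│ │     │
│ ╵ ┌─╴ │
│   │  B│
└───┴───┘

Manhattan distance: |3 - 0| + |3 - 0| = 6
Actual path length: 8
Extra steps: 8 - 6 = 2

Solution:

┌───┬───┐
│A  │   │
│ ╷ ╵ ┌─┤
│↓│   │ │
│ ├───┘ │
│↓│↱ → ↓│
│ ╵ ┌─╴ │
│↳ ↑│  B│
└───┴───┘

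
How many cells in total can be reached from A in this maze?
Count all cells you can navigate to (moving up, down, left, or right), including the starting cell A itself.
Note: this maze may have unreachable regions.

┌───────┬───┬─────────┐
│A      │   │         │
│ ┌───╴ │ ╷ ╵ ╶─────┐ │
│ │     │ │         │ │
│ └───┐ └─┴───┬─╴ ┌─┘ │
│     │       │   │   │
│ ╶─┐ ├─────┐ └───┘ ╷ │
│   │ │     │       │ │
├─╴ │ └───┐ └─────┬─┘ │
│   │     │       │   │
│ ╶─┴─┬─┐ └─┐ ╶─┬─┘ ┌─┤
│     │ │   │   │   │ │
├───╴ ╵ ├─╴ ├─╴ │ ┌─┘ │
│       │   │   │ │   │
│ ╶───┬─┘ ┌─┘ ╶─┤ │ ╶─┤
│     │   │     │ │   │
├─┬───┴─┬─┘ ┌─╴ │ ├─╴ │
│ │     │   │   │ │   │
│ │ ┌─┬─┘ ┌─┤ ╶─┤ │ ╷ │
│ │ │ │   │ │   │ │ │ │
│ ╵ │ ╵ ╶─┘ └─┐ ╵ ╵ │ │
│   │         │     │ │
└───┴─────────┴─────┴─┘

Using BFS/flood-fill to find all reachable cells from A:
Maze size: 11 × 11 = 121 total cells
8 cell(s) are walled off and cannot be reached from A.
Reachable cells: 113

Reachable region (· marks reachable cells):

┌───────┬───┬─────────┐
│A · · ·│· ·│· · · · ·│
│ ┌───╴ │ ╷ ╵ ╶─────┐ │
│·│· · ·│·│· · · · ·│·│
│ └───┐ └─┴───┬─╴ ┌─┘ │
│· · ·│· · · ·│· ·│· ·│
│ ╶─┐ ├─────┐ └───┘ ╷ │
│· ·│·│· · ·│· · · ·│·│
├─╴ │ └───┐ └─────┬─┘ │
│· ·│· · ·│· · · ·│· ·│
│ ╶─┴─┬─┐ └─┐ ╶─┬─┘ ┌─┤
│· · ·│·│· ·│· ·│· ·│·│
├───╴ ╵ ├─╴ ├─╴ │ ┌─┘ │
│· · · ·│· ·│· ·│·│· ·│
│ ╶───┬─┘ ┌─┘ ╶─┤ │ ╶─┤
│· · ·│· ·│· · ·│·│· ·│
├─┬───┴─┬─┘ ┌─╴ │ ├─╴ │
│ │     │· ·│· ·│·│· ·│
│ │ ┌─┬─┘ ┌─┤ ╶─┤ │ ╷ │
│ │ │·│· ·│·│· ·│·│·│·│
│ ╵ │ ╵ ╶─┘ └─┐ ╵ ╵ │ │
│   │· · · · ·│· · ·│·│
└───┴─────────┴─────┴─┘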